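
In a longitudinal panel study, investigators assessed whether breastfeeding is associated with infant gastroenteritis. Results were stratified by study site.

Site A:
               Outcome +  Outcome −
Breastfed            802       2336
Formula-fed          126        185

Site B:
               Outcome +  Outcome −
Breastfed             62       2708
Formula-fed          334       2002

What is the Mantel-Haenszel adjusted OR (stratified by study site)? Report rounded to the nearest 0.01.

OR_MH = Σ(aᵢdᵢ/nᵢ) / Σ(bᵢcᵢ/nᵢ), where nᵢ is the stratum total.
Stratum 1 (Site A): n = 3449; a·d/n = 802·185/3449 = 43.0183; b·c/n = 2336·126/3449 = 85.3395
Stratum 2 (Site B): n = 5106; a·d/n = 62·2002/5106 = 24.3094; b·c/n = 2708·334/5106 = 177.1391
OR_MH = (43.0183 + 24.3094) / (85.3395 + 177.1391) = 67.3277 / 262.4786 = 0.25651

0.26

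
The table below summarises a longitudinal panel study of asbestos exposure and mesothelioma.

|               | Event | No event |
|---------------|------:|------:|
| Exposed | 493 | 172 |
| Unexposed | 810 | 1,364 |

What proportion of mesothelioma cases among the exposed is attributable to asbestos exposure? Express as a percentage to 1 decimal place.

49.7

Cells: a = 493, b = 172, c = 810, d = 1364.
Risk in exposed = 493/665 = 0.74135; risk in unexposed = 810/2174 = 0.37259.
RR = 0.74135/0.37259 = 1.98976
AR% = (RR − 1)/RR × 100 = (1.98976 − 1)/1.98976 × 100 = 49.7426%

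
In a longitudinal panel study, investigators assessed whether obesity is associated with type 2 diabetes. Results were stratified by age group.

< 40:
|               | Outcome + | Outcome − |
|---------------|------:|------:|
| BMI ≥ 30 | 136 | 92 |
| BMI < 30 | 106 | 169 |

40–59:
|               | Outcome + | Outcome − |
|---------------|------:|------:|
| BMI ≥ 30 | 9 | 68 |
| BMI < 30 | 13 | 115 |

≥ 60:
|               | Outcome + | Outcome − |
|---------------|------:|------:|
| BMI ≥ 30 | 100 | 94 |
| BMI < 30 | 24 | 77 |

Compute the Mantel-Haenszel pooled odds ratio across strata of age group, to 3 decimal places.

2.451

OR_MH = Σ(aᵢdᵢ/nᵢ) / Σ(bᵢcᵢ/nᵢ), where nᵢ is the stratum total.
Stratum 1 (< 40): n = 503; a·d/n = 136·169/503 = 45.6938; b·c/n = 92·106/503 = 19.3877
Stratum 2 (40–59): n = 205; a·d/n = 9·115/205 = 5.0488; b·c/n = 68·13/205 = 4.3122
Stratum 3 (≥ 60): n = 295; a·d/n = 100·77/295 = 26.1017; b·c/n = 94·24/295 = 7.6475
OR_MH = (45.6938 + 5.0488 + 26.1017) / (19.3877 + 4.3122 + 7.6475) = 76.8443 / 31.3473 = 2.45138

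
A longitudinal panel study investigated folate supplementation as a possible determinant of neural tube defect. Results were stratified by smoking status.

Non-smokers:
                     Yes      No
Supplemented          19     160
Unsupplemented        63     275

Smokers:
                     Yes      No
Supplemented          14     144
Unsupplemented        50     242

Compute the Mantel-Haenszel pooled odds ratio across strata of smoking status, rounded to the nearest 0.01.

OR_MH = Σ(aᵢdᵢ/nᵢ) / Σ(bᵢcᵢ/nᵢ), where nᵢ is the stratum total.
Stratum 1 (Non-smokers): n = 517; a·d/n = 19·275/517 = 10.1064; b·c/n = 160·63/517 = 19.4971
Stratum 2 (Smokers): n = 450; a·d/n = 14·242/450 = 7.5289; b·c/n = 144·50/450 = 16.0000
OR_MH = (10.1064 + 7.5289) / (19.4971 + 16.0000) = 17.6353 / 35.4971 = 0.49681

0.50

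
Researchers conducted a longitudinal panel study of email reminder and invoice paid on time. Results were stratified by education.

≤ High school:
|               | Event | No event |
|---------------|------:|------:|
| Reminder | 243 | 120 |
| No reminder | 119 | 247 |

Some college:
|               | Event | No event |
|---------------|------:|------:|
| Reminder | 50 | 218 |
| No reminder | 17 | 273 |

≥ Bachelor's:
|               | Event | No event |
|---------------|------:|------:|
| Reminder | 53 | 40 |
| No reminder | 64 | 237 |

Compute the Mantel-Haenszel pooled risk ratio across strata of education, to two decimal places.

RR_MH = Σ(aᵢ·n₀ᵢ/nᵢ) / Σ(cᵢ·n₁ᵢ/nᵢ), with n₁ᵢ = aᵢ+bᵢ (exposed), n₀ᵢ = cᵢ+dᵢ (unexposed), nᵢ = n₁ᵢ+n₀ᵢ.
Stratum 1 (≤ High school): n₁ = 363, n₀ = 366, n = 729; a·n₀/n = 243·366/729 = 122.0000; c·n₁/n = 119·363/729 = 59.2551
Stratum 2 (Some college): n₁ = 268, n₀ = 290, n = 558; a·n₀/n = 50·290/558 = 25.9857; c·n₁/n = 17·268/558 = 8.1649
Stratum 3 (≥ Bachelor's): n₁ = 93, n₀ = 301, n = 394; a·n₀/n = 53·301/394 = 40.4898; c·n₁/n = 64·93/394 = 15.1066
RR_MH = (122.0000 + 25.9857 + 40.4898) / (59.2551 + 8.1649 + 15.1066) = 188.4755 / 82.5266 = 2.28381

2.28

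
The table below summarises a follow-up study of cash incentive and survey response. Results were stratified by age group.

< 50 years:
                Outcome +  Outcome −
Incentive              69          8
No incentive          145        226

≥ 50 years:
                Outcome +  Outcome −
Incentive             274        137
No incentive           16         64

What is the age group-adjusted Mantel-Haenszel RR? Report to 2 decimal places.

RR_MH = Σ(aᵢ·n₀ᵢ/nᵢ) / Σ(cᵢ·n₁ᵢ/nᵢ), with n₁ᵢ = aᵢ+bᵢ (exposed), n₀ᵢ = cᵢ+dᵢ (unexposed), nᵢ = n₁ᵢ+n₀ᵢ.
Stratum 1 (< 50 years): n₁ = 77, n₀ = 371, n = 448; a·n₀/n = 69·371/448 = 57.1406; c·n₁/n = 145·77/448 = 24.9219
Stratum 2 (≥ 50 years): n₁ = 411, n₀ = 80, n = 491; a·n₀/n = 274·80/491 = 44.6436; c·n₁/n = 16·411/491 = 13.3931
RR_MH = (57.1406 + 44.6436) / (24.9219 + 13.3931) = 101.7842 / 38.3150 = 2.65651

2.66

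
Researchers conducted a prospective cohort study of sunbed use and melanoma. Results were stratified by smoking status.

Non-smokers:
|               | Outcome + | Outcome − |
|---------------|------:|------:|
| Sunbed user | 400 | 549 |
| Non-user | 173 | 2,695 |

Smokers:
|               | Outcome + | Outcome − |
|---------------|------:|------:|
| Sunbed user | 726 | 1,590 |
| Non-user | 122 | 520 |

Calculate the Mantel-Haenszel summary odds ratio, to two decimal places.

4.53

OR_MH = Σ(aᵢdᵢ/nᵢ) / Σ(bᵢcᵢ/nᵢ), where nᵢ is the stratum total.
Stratum 1 (Non-smokers): n = 3817; a·d/n = 400·2695/3817 = 282.4207; b·c/n = 549·173/3817 = 24.8826
Stratum 2 (Smokers): n = 2958; a·d/n = 726·520/2958 = 127.6268; b·c/n = 1590·122/2958 = 65.5781
OR_MH = (282.4207 + 127.6268) / (24.8826 + 65.5781) = 410.0475 / 90.4607 = 4.53288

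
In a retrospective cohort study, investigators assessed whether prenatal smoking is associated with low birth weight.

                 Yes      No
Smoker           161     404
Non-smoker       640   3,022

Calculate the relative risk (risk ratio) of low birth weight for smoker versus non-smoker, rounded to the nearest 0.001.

Cells: a = 161, b = 404, c = 640, d = 3022.
Risk in exposed = 161/565 = 0.28496; risk in unexposed = 640/3662 = 0.17477.
RR = 0.28496 / 0.17477 = 1.63048
The risk among the exposed is 1.63 times that among the unexposed.

1.630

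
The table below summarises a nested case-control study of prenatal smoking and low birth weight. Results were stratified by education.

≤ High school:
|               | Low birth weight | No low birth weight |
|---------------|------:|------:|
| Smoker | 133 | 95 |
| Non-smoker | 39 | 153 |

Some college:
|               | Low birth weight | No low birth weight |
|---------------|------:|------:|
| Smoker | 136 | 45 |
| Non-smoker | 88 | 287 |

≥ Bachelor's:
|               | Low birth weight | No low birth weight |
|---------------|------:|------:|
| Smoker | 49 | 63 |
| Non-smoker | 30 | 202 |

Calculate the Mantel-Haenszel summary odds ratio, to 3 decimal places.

OR_MH = Σ(aᵢdᵢ/nᵢ) / Σ(bᵢcᵢ/nᵢ), where nᵢ is the stratum total.
Stratum 1 (≤ High school): n = 420; a·d/n = 133·153/420 = 48.4500; b·c/n = 95·39/420 = 8.8214
Stratum 2 (Some college): n = 556; a·d/n = 136·287/556 = 70.2014; b·c/n = 45·88/556 = 7.1223
Stratum 3 (≥ Bachelor's): n = 344; a·d/n = 49·202/344 = 28.7733; b·c/n = 63·30/344 = 5.4942
OR_MH = (48.4500 + 70.2014 + 28.7733) / (8.8214 + 7.1223 + 5.4942) = 147.4247 / 21.4379 = 6.87682

6.877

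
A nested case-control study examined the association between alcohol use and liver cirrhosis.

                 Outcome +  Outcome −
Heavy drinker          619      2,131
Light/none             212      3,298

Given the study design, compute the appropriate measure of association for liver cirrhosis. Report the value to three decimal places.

4.519

Cells: a = 619, b = 2131, c = 212, d = 3298.
This is a nested case-control study: participants were sampled on outcome status, so risks in the source population cannot be estimated directly — relative risk is not valid here. The odds ratio is the appropriate measure.
OR = (a·d)/(b·c) = (619 × 3298) / (2131 × 212) = 2041462 / 451772 = 4.51879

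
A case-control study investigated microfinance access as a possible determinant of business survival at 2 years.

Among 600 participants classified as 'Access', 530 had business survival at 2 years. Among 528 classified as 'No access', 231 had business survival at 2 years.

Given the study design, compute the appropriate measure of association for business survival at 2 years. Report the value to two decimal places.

9.73

From the description: a = 530, b = 70, c = 231, d = 297.
This is a case-control study: participants were sampled on outcome status, so risks in the source population cannot be estimated directly — relative risk is not valid here. The odds ratio is the appropriate measure.
OR = (a·d)/(b·c) = (530 × 297) / (70 × 231) = 157410 / 16170 = 9.73469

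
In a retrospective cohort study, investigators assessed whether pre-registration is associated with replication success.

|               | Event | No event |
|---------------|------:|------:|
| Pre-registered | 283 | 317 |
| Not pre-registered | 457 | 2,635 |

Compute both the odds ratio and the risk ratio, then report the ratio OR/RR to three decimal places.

1.613

Cells: a = 283, b = 317, c = 457, d = 2635.
OR = (283·2635)/(317·457) = 745705/144869 = 5.14744
Risk in exposed = 283/600 = 0.47167; risk in unexposed = 457/3092 = 0.14780; RR = 3.19123
OR/RR = 5.14744 / 3.19123 = 1.61300
The outcome is not rare, so the OR lies further from 1 than the RR.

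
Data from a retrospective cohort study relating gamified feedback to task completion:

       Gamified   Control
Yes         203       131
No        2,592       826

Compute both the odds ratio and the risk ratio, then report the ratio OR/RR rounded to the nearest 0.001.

Reading the table with exposure as columns: a = 203 (Gamified, case), b = 2592 (Gamified, non-case), c = 131 (Control, case), d = 826.
OR = (203·826)/(2592·131) = 167678/339552 = 0.49382
Risk in exposed = 203/2795 = 0.07263; risk in unexposed = 131/957 = 0.13689; RR = 0.53058
OR/RR = 0.49382 / 0.53058 = 0.93071
The outcome is not rare, so the OR lies further from 1 than the RR.

0.931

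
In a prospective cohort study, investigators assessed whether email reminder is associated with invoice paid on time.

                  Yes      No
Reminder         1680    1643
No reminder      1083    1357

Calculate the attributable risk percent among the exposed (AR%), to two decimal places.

Cells: a = 1680, b = 1643, c = 1083, d = 1357.
Risk in exposed = 1680/3323 = 0.50557; risk in unexposed = 1083/2440 = 0.44385.
RR = 0.50557/0.44385 = 1.13904
AR% = (RR − 1)/RR × 100 = (1.13904 − 1)/1.13904 × 100 = 12.2070%

12.21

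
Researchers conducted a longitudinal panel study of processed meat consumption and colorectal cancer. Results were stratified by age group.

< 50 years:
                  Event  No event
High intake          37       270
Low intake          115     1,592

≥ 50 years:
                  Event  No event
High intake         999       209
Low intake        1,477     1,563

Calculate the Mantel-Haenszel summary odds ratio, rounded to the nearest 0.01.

4.50

OR_MH = Σ(aᵢdᵢ/nᵢ) / Σ(bᵢcᵢ/nᵢ), where nᵢ is the stratum total.
Stratum 1 (< 50 years): n = 2014; a·d/n = 37·1592/2014 = 29.2473; b·c/n = 270·115/2014 = 15.4171
Stratum 2 (≥ 50 years): n = 4248; a·d/n = 999·1563/4248 = 367.5699; b·c/n = 209·1477/4248 = 72.6678
OR_MH = (29.2473 + 367.5699) / (15.4171 + 72.6678) = 396.8172 / 88.0849 = 4.50494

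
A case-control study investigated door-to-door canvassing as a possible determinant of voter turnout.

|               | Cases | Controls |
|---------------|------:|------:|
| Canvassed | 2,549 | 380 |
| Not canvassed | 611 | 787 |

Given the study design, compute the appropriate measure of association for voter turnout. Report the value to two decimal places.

8.64

Cells: a = 2549, b = 380, c = 611, d = 787.
This is a case-control study: participants were sampled on outcome status, so risks in the source population cannot be estimated directly — relative risk is not valid here. The odds ratio is the appropriate measure.
OR = (a·d)/(b·c) = (2549 × 787) / (380 × 611) = 2006063 / 232180 = 8.64012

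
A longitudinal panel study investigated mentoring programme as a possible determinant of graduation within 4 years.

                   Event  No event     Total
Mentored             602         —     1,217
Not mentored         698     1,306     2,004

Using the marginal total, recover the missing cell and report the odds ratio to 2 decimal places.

1.83

The missing cell is in the exposed row: 1217 − 602 = 615.
So a = 602, b = 615, c = 698, d = 1306.
OR = (a·d)/(b·c) = (602 × 1306) / (615 × 698) = 786212 / 429270 = 1.83151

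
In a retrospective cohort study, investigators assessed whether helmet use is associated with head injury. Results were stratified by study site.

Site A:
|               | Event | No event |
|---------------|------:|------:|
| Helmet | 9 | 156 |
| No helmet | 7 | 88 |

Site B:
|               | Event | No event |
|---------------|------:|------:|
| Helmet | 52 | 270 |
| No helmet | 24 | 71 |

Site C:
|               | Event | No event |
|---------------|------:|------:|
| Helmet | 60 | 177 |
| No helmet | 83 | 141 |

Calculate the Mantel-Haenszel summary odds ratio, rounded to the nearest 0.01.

0.59

OR_MH = Σ(aᵢdᵢ/nᵢ) / Σ(bᵢcᵢ/nᵢ), where nᵢ is the stratum total.
Stratum 1 (Site A): n = 260; a·d/n = 9·88/260 = 3.0462; b·c/n = 156·7/260 = 4.2000
Stratum 2 (Site B): n = 417; a·d/n = 52·71/417 = 8.8537; b·c/n = 270·24/417 = 15.5396
Stratum 3 (Site C): n = 461; a·d/n = 60·141/461 = 18.3514; b·c/n = 177·83/461 = 31.8677
OR_MH = (3.0462 + 8.8537 + 18.3514) / (4.2000 + 15.5396 + 31.8677) = 30.2513 / 51.6072 = 0.58618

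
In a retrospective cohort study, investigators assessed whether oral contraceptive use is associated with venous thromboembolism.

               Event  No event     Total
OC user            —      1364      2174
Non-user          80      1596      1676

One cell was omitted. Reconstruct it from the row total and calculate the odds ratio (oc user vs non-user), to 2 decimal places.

The missing cell is in the exposed row: 2174 − 1364 = 810.
So a = 810, b = 1364, c = 80, d = 1596.
OR = (a·d)/(b·c) = (810 × 1596) / (1364 × 80) = 1292760 / 109120 = 11.84714

11.85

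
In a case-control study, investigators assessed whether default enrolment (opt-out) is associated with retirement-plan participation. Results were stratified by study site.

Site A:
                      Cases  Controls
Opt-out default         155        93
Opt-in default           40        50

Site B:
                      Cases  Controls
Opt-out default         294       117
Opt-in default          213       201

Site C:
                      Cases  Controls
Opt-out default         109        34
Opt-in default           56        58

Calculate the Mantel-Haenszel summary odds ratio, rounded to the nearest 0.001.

2.451

OR_MH = Σ(aᵢdᵢ/nᵢ) / Σ(bᵢcᵢ/nᵢ), where nᵢ is the stratum total.
Stratum 1 (Site A): n = 338; a·d/n = 155·50/338 = 22.9290; b·c/n = 93·40/338 = 11.0059
Stratum 2 (Site B): n = 825; a·d/n = 294·201/825 = 71.6291; b·c/n = 117·213/825 = 30.2073
Stratum 3 (Site C): n = 257; a·d/n = 109·58/257 = 24.5992; b·c/n = 34·56/257 = 7.4086
OR_MH = (22.9290 + 71.6291 + 24.5992) / (11.0059 + 30.2073 + 7.4086) = 119.1573 / 48.6218 = 2.45070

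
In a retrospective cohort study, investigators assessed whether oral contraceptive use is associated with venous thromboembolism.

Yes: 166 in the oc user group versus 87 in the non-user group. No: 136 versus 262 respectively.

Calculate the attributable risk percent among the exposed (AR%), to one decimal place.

54.6

From the description: a = 166, b = 136, c = 87, d = 262.
Risk in exposed = 166/302 = 0.54967; risk in unexposed = 87/349 = 0.24928.
RR = 0.54967/0.24928 = 2.20499
AR% = (RR − 1)/RR × 100 = (2.20499 − 1)/2.20499 × 100 = 54.6484%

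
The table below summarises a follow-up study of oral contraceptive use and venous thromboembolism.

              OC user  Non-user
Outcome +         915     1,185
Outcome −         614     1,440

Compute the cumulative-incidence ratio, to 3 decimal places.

1.326

Reading the table with exposure as columns: a = 915 (OC user, case), b = 614 (OC user, non-case), c = 1185 (Non-user, case), d = 1440.
Risk in exposed = 915/1529 = 0.59843; risk in unexposed = 1185/2625 = 0.45143.
RR = 0.59843 / 0.45143 = 1.32564
The risk among the exposed is 1.33 times that among the unexposed.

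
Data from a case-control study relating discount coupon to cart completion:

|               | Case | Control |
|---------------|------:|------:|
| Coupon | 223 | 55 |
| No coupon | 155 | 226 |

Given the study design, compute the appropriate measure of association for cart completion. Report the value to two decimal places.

Cells: a = 223, b = 55, c = 155, d = 226.
This is a case-control study: participants were sampled on outcome status, so risks in the source population cannot be estimated directly — relative risk is not valid here. The odds ratio is the appropriate measure.
OR = (a·d)/(b·c) = (223 × 226) / (55 × 155) = 50398 / 8525 = 5.91179

5.91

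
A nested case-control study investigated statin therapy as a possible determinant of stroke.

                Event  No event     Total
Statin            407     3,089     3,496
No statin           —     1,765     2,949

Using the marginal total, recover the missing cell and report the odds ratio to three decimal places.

0.196

The missing cell is in the unexposed row: 2949 − 1765 = 1184.
So a = 407, b = 3089, c = 1184, d = 1765.
OR = (a·d)/(b·c) = (407 × 1765) / (3089 × 1184) = 718355 / 3657376 = 0.19641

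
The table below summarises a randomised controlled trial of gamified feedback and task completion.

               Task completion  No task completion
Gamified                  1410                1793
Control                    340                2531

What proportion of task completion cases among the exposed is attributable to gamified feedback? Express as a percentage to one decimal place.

Cells: a = 1410, b = 1793, c = 340, d = 2531.
Risk in exposed = 1410/3203 = 0.44021; risk in unexposed = 340/2871 = 0.11843.
RR = 0.44021/0.11843 = 3.71720
AR% = (RR − 1)/RR × 100 = (3.71720 − 1)/3.71720 × 100 = 73.0981%

73.1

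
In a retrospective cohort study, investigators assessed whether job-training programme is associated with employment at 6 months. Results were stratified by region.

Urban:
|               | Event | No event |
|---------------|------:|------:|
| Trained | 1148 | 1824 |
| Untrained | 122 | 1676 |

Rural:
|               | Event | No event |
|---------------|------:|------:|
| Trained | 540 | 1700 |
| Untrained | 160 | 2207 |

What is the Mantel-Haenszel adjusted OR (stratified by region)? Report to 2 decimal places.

6.26

OR_MH = Σ(aᵢdᵢ/nᵢ) / Σ(bᵢcᵢ/nᵢ), where nᵢ is the stratum total.
Stratum 1 (Urban): n = 4770; a·d/n = 1148·1676/4770 = 403.3644; b·c/n = 1824·122/4770 = 46.6516
Stratum 2 (Rural): n = 4607; a·d/n = 540·2207/4607 = 258.6890; b·c/n = 1700·160/4607 = 59.0406
OR_MH = (403.3644 + 258.6890) / (46.6516 + 59.0406) = 662.0533 / 105.6922 = 6.26398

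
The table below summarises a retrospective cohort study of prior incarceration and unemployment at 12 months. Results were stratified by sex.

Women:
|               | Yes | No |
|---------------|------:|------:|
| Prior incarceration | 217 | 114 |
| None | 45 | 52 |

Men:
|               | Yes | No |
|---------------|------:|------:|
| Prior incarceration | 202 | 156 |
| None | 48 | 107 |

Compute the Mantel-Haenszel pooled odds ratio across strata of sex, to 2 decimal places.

OR_MH = Σ(aᵢdᵢ/nᵢ) / Σ(bᵢcᵢ/nᵢ), where nᵢ is the stratum total.
Stratum 1 (Women): n = 428; a·d/n = 217·52/428 = 26.3645; b·c/n = 114·45/428 = 11.9860
Stratum 2 (Men): n = 513; a·d/n = 202·107/513 = 42.1326; b·c/n = 156·48/513 = 14.5965
OR_MH = (26.3645 + 42.1326) / (11.9860 + 14.5965) = 68.4970 / 26.5825 = 2.57677

2.58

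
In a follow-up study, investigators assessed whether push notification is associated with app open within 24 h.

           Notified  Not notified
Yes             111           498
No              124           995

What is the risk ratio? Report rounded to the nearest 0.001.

1.416

Reading the table with exposure as columns: a = 111 (Notified, case), b = 124 (Notified, non-case), c = 498 (Not notified, case), d = 995.
Risk in exposed = 111/235 = 0.47234; risk in unexposed = 498/1493 = 0.33356.
RR = 0.47234 / 0.33356 = 1.41607
The risk among the exposed is 1.42 times that among the unexposed.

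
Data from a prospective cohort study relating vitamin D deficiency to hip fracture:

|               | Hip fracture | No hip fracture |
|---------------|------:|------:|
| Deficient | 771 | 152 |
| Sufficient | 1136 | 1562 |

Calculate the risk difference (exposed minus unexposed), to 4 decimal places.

0.4143

Cells: a = 771, b = 152, c = 1136, d = 1562.
Risk in exposed = 771/923 = 0.835320; risk in unexposed = 1136/2698 = 0.421053.
Risk difference = 0.835320 − 0.421053 = 0.414267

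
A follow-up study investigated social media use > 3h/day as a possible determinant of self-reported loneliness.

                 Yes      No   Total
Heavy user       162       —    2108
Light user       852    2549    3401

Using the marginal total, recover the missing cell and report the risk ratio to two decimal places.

The missing cell is in the exposed row: 2108 − 162 = 1946.
So a = 162, b = 1946, c = 852, d = 2549.
RR = [a/(a+b)] / [c/(c+d)] = (162/2108) / (852/3401) = 0.07685/0.25051 = 0.30677

0.31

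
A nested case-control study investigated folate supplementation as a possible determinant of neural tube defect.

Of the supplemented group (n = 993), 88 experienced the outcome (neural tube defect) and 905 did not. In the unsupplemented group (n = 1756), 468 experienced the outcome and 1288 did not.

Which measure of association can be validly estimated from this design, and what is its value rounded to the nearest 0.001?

From the description: a = 88, b = 905, c = 468, d = 1288.
This is a nested case-control study: participants were sampled on outcome status, so risks in the source population cannot be estimated directly — relative risk is not valid here. The odds ratio is the appropriate measure.
OR = (a·d)/(b·c) = (88 × 1288) / (905 × 468) = 113344 / 423540 = 0.26761

0.268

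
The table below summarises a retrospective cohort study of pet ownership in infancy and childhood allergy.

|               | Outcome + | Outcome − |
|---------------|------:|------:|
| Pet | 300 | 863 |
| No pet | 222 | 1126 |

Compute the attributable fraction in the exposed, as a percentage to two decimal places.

Cells: a = 300, b = 863, c = 222, d = 1126.
Risk in exposed = 300/1163 = 0.25795; risk in unexposed = 222/1348 = 0.16469.
RR = 0.25795/0.16469 = 1.56631
AR% = (RR − 1)/RR × 100 = (1.56631 − 1)/1.56631 × 100 = 36.1558%

36.16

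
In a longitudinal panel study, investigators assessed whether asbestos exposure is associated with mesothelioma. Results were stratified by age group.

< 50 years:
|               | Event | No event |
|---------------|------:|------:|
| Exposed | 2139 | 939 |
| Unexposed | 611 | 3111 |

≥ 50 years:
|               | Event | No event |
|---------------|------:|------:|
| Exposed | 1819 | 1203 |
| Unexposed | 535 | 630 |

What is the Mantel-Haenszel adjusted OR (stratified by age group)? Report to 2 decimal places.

5.26

OR_MH = Σ(aᵢdᵢ/nᵢ) / Σ(bᵢcᵢ/nᵢ), where nᵢ is the stratum total.
Stratum 1 (< 50 years): n = 6800; a·d/n = 2139·3111/6800 = 978.5925; b·c/n = 939·611/6800 = 84.3719
Stratum 2 (≥ 50 years): n = 4187; a·d/n = 1819·630/4187 = 273.6972; b·c/n = 1203·535/4187 = 153.7151
OR_MH = (978.5925 + 273.6972) / (84.3719 + 153.7151) = 1252.2897 / 238.0870 = 5.25980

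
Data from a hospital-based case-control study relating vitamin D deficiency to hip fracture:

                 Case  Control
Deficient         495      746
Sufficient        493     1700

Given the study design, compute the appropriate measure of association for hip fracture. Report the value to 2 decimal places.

Cells: a = 495, b = 746, c = 493, d = 1700.
This is a hospital-based case-control study: participants were sampled on outcome status, so risks in the source population cannot be estimated directly — relative risk is not valid here. The odds ratio is the appropriate measure.
OR = (a·d)/(b·c) = (495 × 1700) / (746 × 493) = 841500 / 367778 = 2.28807

2.29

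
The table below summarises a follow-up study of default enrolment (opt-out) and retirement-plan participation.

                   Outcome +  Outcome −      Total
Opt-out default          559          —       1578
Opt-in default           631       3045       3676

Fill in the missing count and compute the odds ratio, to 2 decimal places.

The missing cell is in the exposed row: 1578 − 559 = 1019.
So a = 559, b = 1019, c = 631, d = 3045.
OR = (a·d)/(b·c) = (559 × 3045) / (1019 × 631) = 1702155 / 642989 = 2.64725

2.65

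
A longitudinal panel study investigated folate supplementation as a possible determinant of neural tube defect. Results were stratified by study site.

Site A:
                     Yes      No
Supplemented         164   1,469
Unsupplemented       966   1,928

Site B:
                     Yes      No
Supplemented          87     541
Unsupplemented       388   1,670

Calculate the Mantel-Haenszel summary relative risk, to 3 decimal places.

0.391

RR_MH = Σ(aᵢ·n₀ᵢ/nᵢ) / Σ(cᵢ·n₁ᵢ/nᵢ), with n₁ᵢ = aᵢ+bᵢ (exposed), n₀ᵢ = cᵢ+dᵢ (unexposed), nᵢ = n₁ᵢ+n₀ᵢ.
Stratum 1 (Site A): n₁ = 1633, n₀ = 2894, n = 4527; a·n₀/n = 164·2894/4527 = 104.8412; c·n₁/n = 966·1633/4527 = 348.4599
Stratum 2 (Site B): n₁ = 628, n₀ = 2058, n = 2686; a·n₀/n = 87·2058/2686 = 66.6590; c·n₁/n = 388·628/2686 = 90.7163
RR_MH = (104.8412 + 66.6590) / (348.4599 + 90.7163) = 171.5001 / 439.1762 = 0.39050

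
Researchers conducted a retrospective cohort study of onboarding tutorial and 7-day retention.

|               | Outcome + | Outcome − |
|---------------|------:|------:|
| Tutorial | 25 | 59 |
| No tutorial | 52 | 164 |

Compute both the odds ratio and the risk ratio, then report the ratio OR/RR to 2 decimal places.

Cells: a = 25, b = 59, c = 52, d = 164.
OR = (25·164)/(59·52) = 4100/3068 = 1.33638
Risk in exposed = 25/84 = 0.29762; risk in unexposed = 52/216 = 0.24074; RR = 1.23626
OR/RR = 1.33638 / 1.23626 = 1.08098
The outcome is not rare, so the OR lies further from 1 than the RR.

1.08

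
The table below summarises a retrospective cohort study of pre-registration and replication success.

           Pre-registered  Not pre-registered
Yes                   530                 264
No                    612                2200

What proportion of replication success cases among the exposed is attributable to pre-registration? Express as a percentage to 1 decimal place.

Reading the table with exposure as columns: a = 530 (Pre-registered, case), b = 612 (Pre-registered, non-case), c = 264 (Not pre-registered, case), d = 2200.
Risk in exposed = 530/1142 = 0.46410; risk in unexposed = 264/2464 = 0.10714.
RR = 0.46410/0.10714 = 4.33158
AR% = (RR − 1)/RR × 100 = (4.33158 − 1)/4.33158 × 100 = 76.9137%

76.9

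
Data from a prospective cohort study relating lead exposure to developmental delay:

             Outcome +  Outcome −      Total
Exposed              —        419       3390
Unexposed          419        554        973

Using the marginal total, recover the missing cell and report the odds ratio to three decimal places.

The missing cell is in the exposed row: 3390 − 419 = 2971.
So a = 2971, b = 419, c = 419, d = 554.
OR = (a·d)/(b·c) = (2971 × 554) / (419 × 419) = 1645934 / 175561 = 9.37528

9.375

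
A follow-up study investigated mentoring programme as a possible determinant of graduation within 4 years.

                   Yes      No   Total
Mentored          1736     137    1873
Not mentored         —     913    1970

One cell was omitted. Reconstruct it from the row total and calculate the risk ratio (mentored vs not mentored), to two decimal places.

1.73

The missing cell is in the unexposed row: 1970 − 913 = 1057.
So a = 1736, b = 137, c = 1057, d = 913.
RR = [a/(a+b)] / [c/(c+d)] = (1736/1873) / (1057/1970) = 0.92686/0.53655 = 1.72744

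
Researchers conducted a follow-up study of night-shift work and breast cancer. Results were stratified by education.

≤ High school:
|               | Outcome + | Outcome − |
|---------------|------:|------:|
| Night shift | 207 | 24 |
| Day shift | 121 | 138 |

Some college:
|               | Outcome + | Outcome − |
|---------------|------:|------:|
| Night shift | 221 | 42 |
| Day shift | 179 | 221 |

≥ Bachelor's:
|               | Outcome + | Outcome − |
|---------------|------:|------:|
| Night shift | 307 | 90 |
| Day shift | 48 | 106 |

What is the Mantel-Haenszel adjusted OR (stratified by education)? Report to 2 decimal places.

7.61

OR_MH = Σ(aᵢdᵢ/nᵢ) / Σ(bᵢcᵢ/nᵢ), where nᵢ is the stratum total.
Stratum 1 (≤ High school): n = 490; a·d/n = 207·138/490 = 58.2980; b·c/n = 24·121/490 = 5.9265
Stratum 2 (Some college): n = 663; a·d/n = 221·221/663 = 73.6667; b·c/n = 42·179/663 = 11.3394
Stratum 3 (≥ Bachelor's): n = 551; a·d/n = 307·106/551 = 59.0599; b·c/n = 90·48/551 = 7.8403
OR_MH = (58.2980 + 73.6667 + 59.0599) / (5.9265 + 11.3394 + 7.8403) = 191.0245 / 25.1062 = 7.60866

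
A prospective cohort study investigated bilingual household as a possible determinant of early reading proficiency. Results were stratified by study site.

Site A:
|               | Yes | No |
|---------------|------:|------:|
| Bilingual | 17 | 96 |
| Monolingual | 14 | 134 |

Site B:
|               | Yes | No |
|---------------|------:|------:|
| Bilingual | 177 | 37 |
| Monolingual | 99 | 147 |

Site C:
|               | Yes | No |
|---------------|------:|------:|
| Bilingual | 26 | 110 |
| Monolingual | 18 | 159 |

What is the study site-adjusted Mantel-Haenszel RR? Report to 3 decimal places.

RR_MH = Σ(aᵢ·n₀ᵢ/nᵢ) / Σ(cᵢ·n₁ᵢ/nᵢ), with n₁ᵢ = aᵢ+bᵢ (exposed), n₀ᵢ = cᵢ+dᵢ (unexposed), nᵢ = n₁ᵢ+n₀ᵢ.
Stratum 1 (Site A): n₁ = 113, n₀ = 148, n = 261; a·n₀/n = 17·148/261 = 9.6398; c·n₁/n = 14·113/261 = 6.0613
Stratum 2 (Site B): n₁ = 214, n₀ = 246, n = 460; a·n₀/n = 177·246/460 = 94.6565; c·n₁/n = 99·214/460 = 46.0565
Stratum 3 (Site C): n₁ = 136, n₀ = 177, n = 313; a·n₀/n = 26·177/313 = 14.7029; c·n₁/n = 18·136/313 = 7.8211
RR_MH = (9.6398 + 94.6565 + 14.7029) / (6.0613 + 46.0565 + 7.8211) = 118.9992 / 59.9389 = 1.98534

1.985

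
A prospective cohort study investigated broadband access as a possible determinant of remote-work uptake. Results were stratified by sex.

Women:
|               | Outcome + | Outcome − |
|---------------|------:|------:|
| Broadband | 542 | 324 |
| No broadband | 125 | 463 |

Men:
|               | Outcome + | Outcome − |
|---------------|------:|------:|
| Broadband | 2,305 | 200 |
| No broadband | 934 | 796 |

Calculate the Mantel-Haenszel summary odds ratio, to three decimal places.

OR_MH = Σ(aᵢdᵢ/nᵢ) / Σ(bᵢcᵢ/nᵢ), where nᵢ is the stratum total.
Stratum 1 (Women): n = 1454; a·d/n = 542·463/1454 = 172.5901; b·c/n = 324·125/1454 = 27.8542
Stratum 2 (Men): n = 4235; a·d/n = 2305·796/4235 = 433.2420; b·c/n = 200·934/4235 = 44.1086
OR_MH = (172.5901 + 433.2420) / (27.8542 + 44.1086) = 605.8321 / 71.9628 = 8.41868

8.419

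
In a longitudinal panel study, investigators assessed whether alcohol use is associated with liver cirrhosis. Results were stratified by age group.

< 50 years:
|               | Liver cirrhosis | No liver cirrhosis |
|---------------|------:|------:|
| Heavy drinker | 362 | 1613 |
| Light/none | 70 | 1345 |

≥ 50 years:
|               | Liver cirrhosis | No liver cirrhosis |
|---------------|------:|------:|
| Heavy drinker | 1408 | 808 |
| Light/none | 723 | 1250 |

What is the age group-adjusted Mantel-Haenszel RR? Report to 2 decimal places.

RR_MH = Σ(aᵢ·n₀ᵢ/nᵢ) / Σ(cᵢ·n₁ᵢ/nᵢ), with n₁ᵢ = aᵢ+bᵢ (exposed), n₀ᵢ = cᵢ+dᵢ (unexposed), nᵢ = n₁ᵢ+n₀ᵢ.
Stratum 1 (< 50 years): n₁ = 1975, n₀ = 1415, n = 3390; a·n₀/n = 362·1415/3390 = 151.1003; c·n₁/n = 70·1975/3390 = 40.7817
Stratum 2 (≥ 50 years): n₁ = 2216, n₀ = 1973, n = 4189; a·n₀/n = 1408·1973/4189 = 663.1616; c·n₁/n = 723·2216/4189 = 382.4703
RR_MH = (151.1003 + 663.1616) / (40.7817 + 382.4703) = 814.2619 / 423.2520 = 1.92382

1.92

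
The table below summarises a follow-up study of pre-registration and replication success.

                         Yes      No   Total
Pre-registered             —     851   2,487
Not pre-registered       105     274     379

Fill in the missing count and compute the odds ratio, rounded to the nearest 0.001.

The missing cell is in the exposed row: 2487 − 851 = 1636.
So a = 1636, b = 851, c = 105, d = 274.
OR = (a·d)/(b·c) = (1636 × 274) / (851 × 105) = 448264 / 89355 = 5.01666

5.017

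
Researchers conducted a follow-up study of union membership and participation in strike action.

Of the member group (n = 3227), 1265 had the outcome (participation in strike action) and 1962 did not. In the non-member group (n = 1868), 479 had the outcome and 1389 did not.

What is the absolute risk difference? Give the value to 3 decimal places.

0.136

From the description: a = 1265, b = 1962, c = 479, d = 1389.
Risk in exposed = 1265/3227 = 0.392005; risk in unexposed = 479/1868 = 0.256424.
Risk difference = 0.392005 − 0.256424 = 0.135581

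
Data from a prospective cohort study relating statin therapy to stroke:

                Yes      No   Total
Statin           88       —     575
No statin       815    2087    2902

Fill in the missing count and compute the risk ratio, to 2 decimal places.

0.54

The missing cell is in the exposed row: 575 − 88 = 487.
So a = 88, b = 487, c = 815, d = 2087.
RR = [a/(a+b)] / [c/(c+d)] = (88/575) / (815/2902) = 0.15304/0.28084 = 0.54495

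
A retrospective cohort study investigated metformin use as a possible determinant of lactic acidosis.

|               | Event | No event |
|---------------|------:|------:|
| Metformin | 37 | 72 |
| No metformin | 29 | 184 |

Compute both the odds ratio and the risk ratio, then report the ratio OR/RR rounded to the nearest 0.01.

Cells: a = 37, b = 72, c = 29, d = 184.
OR = (37·184)/(72·29) = 6808/2088 = 3.26054
Risk in exposed = 37/109 = 0.33945; risk in unexposed = 29/213 = 0.13615; RR = 2.49320
OR/RR = 3.26054 / 2.49320 = 1.30777
The outcome is not rare, so the OR lies further from 1 than the RR.

1.31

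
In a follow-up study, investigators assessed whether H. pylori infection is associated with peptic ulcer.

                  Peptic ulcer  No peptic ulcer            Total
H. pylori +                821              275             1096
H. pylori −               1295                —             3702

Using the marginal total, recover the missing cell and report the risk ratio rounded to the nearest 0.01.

2.14

The missing cell is in the unexposed row: 3702 − 1295 = 2407.
So a = 821, b = 275, c = 1295, d = 2407.
RR = [a/(a+b)] / [c/(c+d)] = (821/1096) / (1295/3702) = 0.74909/0.34981 = 2.14141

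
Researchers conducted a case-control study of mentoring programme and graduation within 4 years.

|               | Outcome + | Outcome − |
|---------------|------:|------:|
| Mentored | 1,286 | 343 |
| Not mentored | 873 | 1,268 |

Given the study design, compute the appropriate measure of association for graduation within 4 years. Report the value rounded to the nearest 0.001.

5.446

Cells: a = 1286, b = 343, c = 873, d = 1268.
This is a case-control study: participants were sampled on outcome status, so risks in the source population cannot be estimated directly — relative risk is not valid here. The odds ratio is the appropriate measure.
OR = (a·d)/(b·c) = (1286 × 1268) / (343 × 873) = 1630648 / 299439 = 5.44568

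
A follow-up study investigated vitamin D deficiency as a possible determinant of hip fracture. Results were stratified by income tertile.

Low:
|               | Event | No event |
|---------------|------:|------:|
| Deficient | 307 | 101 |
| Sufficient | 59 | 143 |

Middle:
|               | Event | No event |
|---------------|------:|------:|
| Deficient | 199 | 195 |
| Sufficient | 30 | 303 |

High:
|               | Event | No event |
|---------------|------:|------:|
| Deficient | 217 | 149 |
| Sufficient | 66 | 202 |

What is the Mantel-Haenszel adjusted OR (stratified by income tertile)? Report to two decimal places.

OR_MH = Σ(aᵢdᵢ/nᵢ) / Σ(bᵢcᵢ/nᵢ), where nᵢ is the stratum total.
Stratum 1 (Low): n = 610; a·d/n = 307·143/610 = 71.9689; b·c/n = 101·59/610 = 9.7689
Stratum 2 (Middle): n = 727; a·d/n = 199·303/727 = 82.9395; b·c/n = 195·30/727 = 8.0468
Stratum 3 (High): n = 634; a·d/n = 217·202/634 = 69.1388; b·c/n = 149·66/634 = 15.5110
OR_MH = (71.9689 + 82.9395 + 69.1388) / (9.7689 + 8.0468 + 15.5110) = 224.0471 / 33.3267 = 6.72276

6.72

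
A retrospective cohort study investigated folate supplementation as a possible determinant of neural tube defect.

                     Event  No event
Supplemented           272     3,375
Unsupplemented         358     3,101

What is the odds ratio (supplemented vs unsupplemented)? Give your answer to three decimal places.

Cells: a = 272, b = 3375, c = 358, d = 3101.
OR = (a·d)/(b·c) = (272 × 3101) / (3375 × 358) = 843472 / 1208250 = 0.69809
Exposure is associated with lower odds of neural tube defect (OR = 0.70 < 1).

0.698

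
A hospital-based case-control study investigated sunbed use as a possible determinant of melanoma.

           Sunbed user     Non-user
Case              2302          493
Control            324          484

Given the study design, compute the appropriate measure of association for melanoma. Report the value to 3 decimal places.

6.975

Reading the table with exposure as columns: a = 2302 (Sunbed user, case), b = 324 (Sunbed user, non-case), c = 493 (Non-user, case), d = 484.
This is a hospital-based case-control study: participants were sampled on outcome status, so risks in the source population cannot be estimated directly — relative risk is not valid here. The odds ratio is the appropriate measure.
OR = (a·d)/(b·c) = (2302 × 484) / (324 × 493) = 1114168 / 159732 = 6.97523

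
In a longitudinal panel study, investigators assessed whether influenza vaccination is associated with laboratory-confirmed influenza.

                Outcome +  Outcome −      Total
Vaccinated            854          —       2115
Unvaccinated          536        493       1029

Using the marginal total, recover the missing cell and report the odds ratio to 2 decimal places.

The missing cell is in the exposed row: 2115 − 854 = 1261.
So a = 854, b = 1261, c = 536, d = 493.
OR = (a·d)/(b·c) = (854 × 493) / (1261 × 536) = 421022 / 675896 = 0.62291

0.62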